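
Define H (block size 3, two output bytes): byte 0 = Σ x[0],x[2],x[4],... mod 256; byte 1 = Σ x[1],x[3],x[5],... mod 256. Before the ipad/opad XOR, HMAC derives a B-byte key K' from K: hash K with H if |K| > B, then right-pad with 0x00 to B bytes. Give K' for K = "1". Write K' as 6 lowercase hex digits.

310000

Key "1" = 31 is 1 byte ≤ B = 3; zero-pad to 3 bytes: K' = 31 00 00.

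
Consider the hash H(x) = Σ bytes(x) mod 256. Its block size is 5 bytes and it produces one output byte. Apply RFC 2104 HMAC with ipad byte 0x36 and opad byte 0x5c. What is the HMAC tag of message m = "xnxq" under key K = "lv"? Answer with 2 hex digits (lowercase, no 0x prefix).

79

Key "lv" = 6c 76 is 2 bytes ≤ B = 5; zero-pad to 5 bytes: K' = 6c 76 00 00 00.
K' ⊕ ipad = 5a 40 36 36 36.  K' ⊕ opad = 30 2a 5c 5c 5c.
Inner input = (K'⊕ipad) ∥ m = 5a 40 36 36 36 ∥ 78 6e 78 71.
Inner hash: sum = 90+64+54+54+54+120+110+120+113 = 779; mod 256 = 11 → 0b.
Outer input = (K'⊕opad) ∥ inner = 30 2a 5c 5c 5c ∥ 0b.
Outer hash (tag): sum = 48+42+92+92+92+11 = 377; mod 256 = 121 → 79.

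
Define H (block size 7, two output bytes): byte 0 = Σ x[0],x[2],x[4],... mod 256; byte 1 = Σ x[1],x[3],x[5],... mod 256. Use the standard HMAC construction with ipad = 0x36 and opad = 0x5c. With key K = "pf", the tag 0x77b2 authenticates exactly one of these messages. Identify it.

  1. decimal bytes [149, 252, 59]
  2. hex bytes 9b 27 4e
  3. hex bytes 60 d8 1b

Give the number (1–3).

Key "pf" = 70 66 is 2 bytes ≤ B = 7; zero-pad to 7 bytes: K' = 70 66 00 00 00 00 00.
K' ⊕ ipad = 46 50 36 36 36 36 36; K' ⊕ opad = 2c 3a 5c 5c 5c 5c 5c.
m1: inner = H(46 50 36 36 36 36 36 95 fc 3b) = e4 8c; tag = H(2c 3a 5c 5c 5c 5c 5c e4 8c) = ccd6
m2: inner = H(46 50 36 36 36 36 36 9b 27 4e) = 0f a5; tag = H(2c 3a 5c 5c 5c 5c 5c 0f a5) = e501
m3: inner = H(46 50 36 36 36 36 36 60 d8 1b) = c0 37; tag = H(2c 3a 5c 5c 5c 5c 5c c0 37) = 77b2 ← matches

3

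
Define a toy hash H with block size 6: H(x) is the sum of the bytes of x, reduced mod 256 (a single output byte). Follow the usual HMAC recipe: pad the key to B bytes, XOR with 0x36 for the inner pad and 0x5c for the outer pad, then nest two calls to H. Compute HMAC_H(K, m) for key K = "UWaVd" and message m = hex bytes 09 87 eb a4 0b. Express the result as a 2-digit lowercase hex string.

Key "UWaVd" = 55 57 61 56 64 is 5 bytes ≤ B = 6; zero-pad to 6 bytes: K' = 55 57 61 56 64 00.
K' ⊕ ipad = 63 61 57 60 52 36.  K' ⊕ opad = 09 0b 3d 0a 38 5c.
Inner input = (K'⊕ipad) ∥ m = 63 61 57 60 52 36 ∥ 09 87 eb a4 0b.
Inner hash: sum = 99+97+87+96+82+54+9+135+235+164+11 = 1069; mod 256 = 45 → 2d.
Outer input = (K'⊕opad) ∥ inner = 09 0b 3d 0a 38 5c ∥ 2d.
Outer hash (tag): sum = 9+11+61+10+56+92+45 = 284; mod 256 = 28 → 1c.

1c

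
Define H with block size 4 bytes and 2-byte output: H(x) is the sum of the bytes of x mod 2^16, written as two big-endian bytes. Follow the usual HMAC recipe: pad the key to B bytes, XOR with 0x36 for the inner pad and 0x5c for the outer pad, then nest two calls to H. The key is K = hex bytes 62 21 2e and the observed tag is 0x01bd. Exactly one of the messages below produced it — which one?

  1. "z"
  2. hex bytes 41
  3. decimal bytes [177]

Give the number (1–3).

1

Key hex bytes 62 21 2e is 3 bytes ≤ B = 4; zero-pad to 4 bytes: K' = 62 21 2e 00.
K' ⊕ ipad = 54 17 18 36; K' ⊕ opad = 3e 7d 72 5c.
m1: inner = H(54 17 18 36 7a) = 01 33; tag = H(3e 7d 72 5c 01 33) = 01bd ← matches
m2: inner = H(54 17 18 36 41) = 00 fa; tag = H(3e 7d 72 5c 00 fa) = 0283
m3: inner = H(54 17 18 36 b1) = 01 6a; tag = H(3e 7d 72 5c 01 6a) = 01f4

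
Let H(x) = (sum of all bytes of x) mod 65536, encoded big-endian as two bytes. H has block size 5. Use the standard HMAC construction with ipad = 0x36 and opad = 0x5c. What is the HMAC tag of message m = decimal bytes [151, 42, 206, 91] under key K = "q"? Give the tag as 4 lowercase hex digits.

01a9

Key "q" = 71 is 1 byte ≤ B = 5; zero-pad to 5 bytes: K' = 71 00 00 00 00.
K' ⊕ ipad = 47 36 36 36 36.  K' ⊕ opad = 2d 5c 5c 5c 5c.
Inner input = (K'⊕ipad) ∥ m = 47 36 36 36 36 ∥ 97 2a ce 5b.
Inner hash: sum = 71+54+54+54+54+151+42+206+91 = 777 → 03 09.
Outer input = (K'⊕opad) ∥ inner = 2d 5c 5c 5c 5c ∥ 03 09.
Outer hash (tag): sum = 45+92+92+92+92+3+9 = 425 → 01 a9.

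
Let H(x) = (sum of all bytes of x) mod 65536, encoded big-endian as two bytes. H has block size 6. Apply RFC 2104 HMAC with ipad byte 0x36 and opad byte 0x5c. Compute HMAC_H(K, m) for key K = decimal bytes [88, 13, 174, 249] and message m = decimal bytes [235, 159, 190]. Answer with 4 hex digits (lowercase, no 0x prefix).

036c

Key decimal bytes [88, 13, 174, 249] = 58 0d ae f9 is 4 bytes ≤ B = 6; zero-pad to 6 bytes: K' = 58 0d ae f9 00 00.
K' ⊕ ipad = 6e 3b 98 cf 36 36.  K' ⊕ opad = 04 51 f2 a5 5c 5c.
Inner input = (K'⊕ipad) ∥ m = 6e 3b 98 cf 36 36 ∥ eb 9f be.
Inner hash: sum = 110+59+152+207+54+54+235+159+190 = 1220 → 04 c4.
Outer input = (K'⊕opad) ∥ inner = 04 51 f2 a5 5c 5c ∥ 04 c4.
Outer hash (tag): sum = 4+81+242+165+92+92+4+196 = 876 → 03 6c.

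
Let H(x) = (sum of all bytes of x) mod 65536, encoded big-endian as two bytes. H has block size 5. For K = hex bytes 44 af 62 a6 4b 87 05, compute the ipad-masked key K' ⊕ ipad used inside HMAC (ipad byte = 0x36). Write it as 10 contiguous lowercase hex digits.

Key hex bytes 44 af 62 a6 4b 87 05 is 7 bytes > B = 5, so hash it first: H(key) = 02 d2, then zero-pad to 5 bytes: K' = 02 d2 00 00 00.
XOR each byte with 0x36: 02⊕36=34, d2⊕36=e4, 00⊕36=36, 00⊕36=36, 00⊕36=36.

34e4363636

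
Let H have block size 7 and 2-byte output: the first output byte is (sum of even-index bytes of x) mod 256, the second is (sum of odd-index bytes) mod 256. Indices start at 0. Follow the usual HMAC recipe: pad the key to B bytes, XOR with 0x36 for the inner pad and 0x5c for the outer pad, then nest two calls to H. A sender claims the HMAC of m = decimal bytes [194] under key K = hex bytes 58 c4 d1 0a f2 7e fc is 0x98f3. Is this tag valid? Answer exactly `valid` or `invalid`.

invalid

Key hex bytes 58 c4 d1 0a f2 7e fc is exactly B = 7 bytes: K' = 58 c4 d1 0a f2 7e fc.
K' ⊕ ipad = 6e f2 e7 3c c4 48 ca; K' ⊕ opad = 04 98 8d 56 ae 22 a0.
Inner hash: even-index sum = 739 mod 256 = 227; odd-index sum = 568 mod 256 = 56 → e3 38.
Outer hash (recomputed tag): even-index sum = 535 mod 256 = 23; odd-index sum = 499 mod 256 = 243 → 17 f3.
Recomputed tag = 17f3; claimed = 98f3 → mismatch.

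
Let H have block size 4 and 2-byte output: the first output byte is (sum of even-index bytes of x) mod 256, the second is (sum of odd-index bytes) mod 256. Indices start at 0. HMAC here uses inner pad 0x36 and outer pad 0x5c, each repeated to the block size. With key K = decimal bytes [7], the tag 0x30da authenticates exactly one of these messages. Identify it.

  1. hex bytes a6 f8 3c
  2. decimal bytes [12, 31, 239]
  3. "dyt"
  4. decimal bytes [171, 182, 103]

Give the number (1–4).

Key decimal bytes [7] = 07 is 1 byte ≤ B = 4; zero-pad to 4 bytes: K' = 07 00 00 00.
K' ⊕ ipad = 31 36 36 36; K' ⊕ opad = 5b 5c 5c 5c.
m1: inner = H(31 36 36 36 a6 f8 3c) = 49 64; tag = H(5b 5c 5c 5c 49 64) = 001c
m2: inner = H(31 36 36 36 0c 1f ef) = 62 8b; tag = H(5b 5c 5c 5c 62 8b) = 1943
m3: inner = H(31 36 36 36 64 79 74) = 3f e5; tag = H(5b 5c 5c 5c 3f e5) = f69d
m4: inner = H(31 36 36 36 ab b6 67) = 79 22; tag = H(5b 5c 5c 5c 79 22) = 30da ← matches

4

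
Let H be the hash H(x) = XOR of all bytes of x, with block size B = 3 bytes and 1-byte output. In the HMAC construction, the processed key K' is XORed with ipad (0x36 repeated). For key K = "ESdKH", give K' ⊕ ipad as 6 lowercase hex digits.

Key "ESdKH" = 45 53 64 4b 48 is 5 bytes > B = 3, so hash it first: H(key) = 71, then zero-pad to 3 bytes: K' = 71 00 00.
XOR each byte with 0x36: 71⊕36=47, 00⊕36=36, 00⊕36=36.

473636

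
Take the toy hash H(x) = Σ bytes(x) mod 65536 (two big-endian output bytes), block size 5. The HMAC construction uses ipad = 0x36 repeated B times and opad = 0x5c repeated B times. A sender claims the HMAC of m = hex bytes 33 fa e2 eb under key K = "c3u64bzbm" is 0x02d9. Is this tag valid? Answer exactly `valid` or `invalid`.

valid

Key "c3u64bzbm" = 63 33 75 36 34 62 7a 62 6d is 9 bytes > B = 5, so hash it first: H(key) = 03 20, then zero-pad to 5 bytes: K' = 03 20 00 00 00.
K' ⊕ ipad = 35 16 36 36 36; K' ⊕ opad = 5f 7c 5c 5c 5c.
Inner hash: sum = 53+22+54+54+54+51+250+226+235 = 999 → 03 e7.
Outer hash (recomputed tag): sum = 95+124+92+92+92+3+231 = 729 → 02 d9.
Recomputed tag = 02d9; claimed = 02d9 → match.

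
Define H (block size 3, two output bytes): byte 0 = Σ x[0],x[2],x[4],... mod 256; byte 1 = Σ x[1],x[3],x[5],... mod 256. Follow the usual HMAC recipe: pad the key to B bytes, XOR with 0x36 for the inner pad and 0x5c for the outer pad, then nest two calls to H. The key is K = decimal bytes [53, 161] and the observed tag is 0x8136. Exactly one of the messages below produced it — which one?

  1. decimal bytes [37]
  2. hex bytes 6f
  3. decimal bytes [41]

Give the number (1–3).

1

Key decimal bytes [53, 161] = 35 a1 is 2 bytes ≤ B = 3; zero-pad to 3 bytes: K' = 35 a1 00.
K' ⊕ ipad = 03 97 36; K' ⊕ opad = 69 fd 5c.
m1: inner = H(03 97 36 25) = 39 bc; tag = H(69 fd 5c 39 bc) = 8136 ← matches
m2: inner = H(03 97 36 6f) = 39 06; tag = H(69 fd 5c 39 06) = cb36
m3: inner = H(03 97 36 29) = 39 c0; tag = H(69 fd 5c 39 c0) = 8536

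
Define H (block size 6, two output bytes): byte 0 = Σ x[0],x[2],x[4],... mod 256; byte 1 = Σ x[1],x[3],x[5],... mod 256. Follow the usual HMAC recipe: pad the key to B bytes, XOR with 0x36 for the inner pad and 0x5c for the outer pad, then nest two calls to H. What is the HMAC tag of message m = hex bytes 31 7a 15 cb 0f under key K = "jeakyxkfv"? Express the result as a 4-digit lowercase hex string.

Key "jeakyxkfv" = 6a 65 61 6b 79 78 6b 66 76 is 9 bytes > B = 6, so hash it first: H(key) = 25 ae, then zero-pad to 6 bytes: K' = 25 ae 00 00 00 00.
K' ⊕ ipad = 13 98 36 36 36 36.  K' ⊕ opad = 79 f2 5c 5c 5c 5c.
Inner input = (K'⊕ipad) ∥ m = 13 98 36 36 36 36 ∥ 31 7a 15 cb 0f.
Inner hash: even-index sum = 212 mod 256 = 212; odd-index sum = 585 mod 256 = 73 → d4 49.
Outer input = (K'⊕opad) ∥ inner = 79 f2 5c 5c 5c 5c ∥ d4 49.
Outer hash (tag): even-index sum = 517 mod 256 = 5; odd-index sum = 499 mod 256 = 243 → 05 f3.

05f3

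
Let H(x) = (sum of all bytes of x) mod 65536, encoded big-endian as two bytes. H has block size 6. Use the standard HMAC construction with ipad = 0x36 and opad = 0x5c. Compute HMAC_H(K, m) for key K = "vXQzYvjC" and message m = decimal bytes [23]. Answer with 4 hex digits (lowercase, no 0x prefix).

Key "vXQzYvjC" = 76 58 51 7a 59 76 6a 43 is 8 bytes > B = 6, so hash it first: H(key) = 03 15, then zero-pad to 6 bytes: K' = 03 15 00 00 00 00.
K' ⊕ ipad = 35 23 36 36 36 36.  K' ⊕ opad = 5f 49 5c 5c 5c 5c.
Inner input = (K'⊕ipad) ∥ m = 35 23 36 36 36 36 ∥ 17.
Inner hash: sum = 53+35+54+54+54+54+23 = 327 → 01 47.
Outer input = (K'⊕opad) ∥ inner = 5f 49 5c 5c 5c 5c ∥ 01 47.
Outer hash (tag): sum = 95+73+92+92+92+92+1+71 = 608 → 02 60.

0260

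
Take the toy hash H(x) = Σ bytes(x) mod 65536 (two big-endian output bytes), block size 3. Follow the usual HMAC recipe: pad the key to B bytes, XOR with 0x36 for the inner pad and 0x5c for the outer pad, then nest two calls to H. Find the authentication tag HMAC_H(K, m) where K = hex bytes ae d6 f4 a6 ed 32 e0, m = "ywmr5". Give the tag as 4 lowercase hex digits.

Key hex bytes ae d6 f4 a6 ed 32 e0 is 7 bytes > B = 3, so hash it first: H(key) = 05 1d, then zero-pad to 3 bytes: K' = 05 1d 00.
K' ⊕ ipad = 33 2b 36.  K' ⊕ opad = 59 41 5c.
Inner input = (K'⊕ipad) ∥ m = 33 2b 36 ∥ 79 77 6d 72 35.
Inner hash: sum = 51+43+54+121+119+109+114+53 = 664 → 02 98.
Outer input = (K'⊕opad) ∥ inner = 59 41 5c ∥ 02 98.
Outer hash (tag): sum = 89+65+92+2+152 = 400 → 01 90.

0190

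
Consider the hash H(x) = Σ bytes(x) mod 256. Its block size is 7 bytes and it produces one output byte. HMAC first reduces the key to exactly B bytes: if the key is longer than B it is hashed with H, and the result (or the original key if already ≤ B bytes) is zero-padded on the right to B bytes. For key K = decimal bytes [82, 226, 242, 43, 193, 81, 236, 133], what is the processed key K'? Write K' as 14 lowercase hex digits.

|K| = 8 > B = 7, so first hash the key.
H(K): sum = 82+226+242+43+193+81+236+133 = 1236; mod 256 = 212 → d4.
Zero-pad H(K) = d4 to 7 bytes: K' = d4 00 00 00 00 00 00.

d4000000000000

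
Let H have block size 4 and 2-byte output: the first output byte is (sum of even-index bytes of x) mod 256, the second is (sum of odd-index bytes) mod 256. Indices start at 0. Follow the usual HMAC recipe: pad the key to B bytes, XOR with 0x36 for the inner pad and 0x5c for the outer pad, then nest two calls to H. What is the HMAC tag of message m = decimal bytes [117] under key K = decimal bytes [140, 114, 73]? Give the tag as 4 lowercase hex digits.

9304

Key decimal bytes [140, 114, 73] = 8c 72 49 is 3 bytes ≤ B = 4; zero-pad to 4 bytes: K' = 8c 72 49 00.
K' ⊕ ipad = ba 44 7f 36.  K' ⊕ opad = d0 2e 15 5c.
Inner input = (K'⊕ipad) ∥ m = ba 44 7f 36 ∥ 75.
Inner hash: even-index sum = 430 mod 256 = 174; odd-index sum = 122 mod 256 = 122 → ae 7a.
Outer input = (K'⊕opad) ∥ inner = d0 2e 15 5c ∥ ae 7a.
Outer hash (tag): even-index sum = 403 mod 256 = 147; odd-index sum = 260 mod 256 = 4 → 93 04.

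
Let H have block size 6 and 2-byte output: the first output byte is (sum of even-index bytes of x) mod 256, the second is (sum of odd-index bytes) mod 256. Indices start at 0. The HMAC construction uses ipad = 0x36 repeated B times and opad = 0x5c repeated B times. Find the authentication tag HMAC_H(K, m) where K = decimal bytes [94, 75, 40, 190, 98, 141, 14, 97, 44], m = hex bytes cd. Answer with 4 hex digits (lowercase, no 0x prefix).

Key decimal bytes [94, 75, 40, 190, 98, 141, 14, 97, 44] = 5e 4b 28 be 62 8d 0e 61 2c is 9 bytes > B = 6, so hash it first: H(key) = 22 f7, then zero-pad to 6 bytes: K' = 22 f7 00 00 00 00.
K' ⊕ ipad = 14 c1 36 36 36 36.  K' ⊕ opad = 7e ab 5c 5c 5c 5c.
Inner input = (K'⊕ipad) ∥ m = 14 c1 36 36 36 36 ∥ cd.
Inner hash: even-index sum = 333 mod 256 = 77; odd-index sum = 301 mod 256 = 45 → 4d 2d.
Outer input = (K'⊕opad) ∥ inner = 7e ab 5c 5c 5c 5c ∥ 4d 2d.
Outer hash (tag): even-index sum = 387 mod 256 = 131; odd-index sum = 400 mod 256 = 144 → 83 90.

8390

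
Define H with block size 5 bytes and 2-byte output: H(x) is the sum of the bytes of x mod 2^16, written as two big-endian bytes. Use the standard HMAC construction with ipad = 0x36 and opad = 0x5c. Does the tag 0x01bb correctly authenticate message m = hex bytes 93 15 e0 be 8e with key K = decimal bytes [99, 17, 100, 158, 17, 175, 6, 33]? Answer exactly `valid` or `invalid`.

invalid

Key decimal bytes [99, 17, 100, 158, 17, 175, 6, 33] = 63 11 64 9e 11 af 06 21 is 8 bytes > B = 5, so hash it first: H(key) = 02 5d, then zero-pad to 5 bytes: K' = 02 5d 00 00 00.
K' ⊕ ipad = 34 6b 36 36 36; K' ⊕ opad = 5e 01 5c 5c 5c.
Inner hash: sum = 52+107+54+54+54+147+21+224+190+142 = 1045 → 04 15.
Outer hash (recomputed tag): sum = 94+1+92+92+92+4+21 = 396 → 01 8c.
Recomputed tag = 018c; claimed = 01bb → mismatch.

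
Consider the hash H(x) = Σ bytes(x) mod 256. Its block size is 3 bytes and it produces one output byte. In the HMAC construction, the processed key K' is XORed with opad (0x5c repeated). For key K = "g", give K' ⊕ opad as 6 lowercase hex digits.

3b5c5c

Key "g" = 67 is 1 byte ≤ B = 3; zero-pad to 3 bytes: K' = 67 00 00.
XOR each byte with 0x5c: 67⊕5c=3b, 00⊕5c=5c, 00⊕5c=5c.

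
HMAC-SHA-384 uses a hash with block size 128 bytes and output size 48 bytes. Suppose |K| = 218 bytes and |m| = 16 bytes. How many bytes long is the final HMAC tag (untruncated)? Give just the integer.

48

The tag is one SHA-384 digest: 48 bytes.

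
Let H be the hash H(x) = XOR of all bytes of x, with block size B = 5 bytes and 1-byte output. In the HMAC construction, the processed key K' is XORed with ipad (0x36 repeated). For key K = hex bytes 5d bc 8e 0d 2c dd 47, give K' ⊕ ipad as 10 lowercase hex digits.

e236363636

Key hex bytes 5d bc 8e 0d 2c dd 47 is 7 bytes > B = 5, so hash it first: H(key) = d4, then zero-pad to 5 bytes: K' = d4 00 00 00 00.
XOR each byte with 0x36: d4⊕36=e2, 00⊕36=36, 00⊕36=36, 00⊕36=36, 00⊕36=36.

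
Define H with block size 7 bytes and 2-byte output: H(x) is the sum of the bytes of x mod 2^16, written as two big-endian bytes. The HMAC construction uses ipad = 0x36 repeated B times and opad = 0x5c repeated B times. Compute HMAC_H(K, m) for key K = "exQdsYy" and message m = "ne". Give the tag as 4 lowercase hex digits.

Key "exQdsYy" = 65 78 51 64 73 59 79 is exactly B = 7 bytes: K' = 65 78 51 64 73 59 79.
K' ⊕ ipad = 53 4e 67 52 45 6f 4f.  K' ⊕ opad = 39 24 0d 38 2f 05 25.
Inner input = (K'⊕ipad) ∥ m = 53 4e 67 52 45 6f 4f ∥ 6e 65.
Inner hash: sum = 83+78+103+82+69+111+79+110+101 = 816 → 03 30.
Outer input = (K'⊕opad) ∥ inner = 39 24 0d 38 2f 05 25 ∥ 03 30.
Outer hash (tag): sum = 57+36+13+56+47+5+37+3+48 = 302 → 01 2e.

012e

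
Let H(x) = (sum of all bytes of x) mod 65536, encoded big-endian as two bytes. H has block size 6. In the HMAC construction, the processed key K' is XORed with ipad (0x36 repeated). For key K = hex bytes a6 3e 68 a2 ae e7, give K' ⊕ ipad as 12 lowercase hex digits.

Key hex bytes a6 3e 68 a2 ae e7 is exactly B = 6 bytes: K' = a6 3e 68 a2 ae e7.
XOR each byte with 0x36: a6⊕36=90, 3e⊕36=08, 68⊕36=5e, a2⊕36=94, ae⊕36=98, e7⊕36=d1.

90085e9498d1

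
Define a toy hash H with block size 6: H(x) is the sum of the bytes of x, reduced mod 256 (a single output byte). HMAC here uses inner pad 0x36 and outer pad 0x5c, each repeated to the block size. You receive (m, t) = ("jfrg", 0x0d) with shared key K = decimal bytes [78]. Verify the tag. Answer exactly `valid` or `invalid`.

valid

Key decimal bytes [78] = 4e is 1 byte ≤ B = 6; zero-pad to 6 bytes: K' = 4e 00 00 00 00 00.
K' ⊕ ipad = 78 36 36 36 36 36; K' ⊕ opad = 12 5c 5c 5c 5c 5c.
Inner hash: sum = 120+54+54+54+54+54+106+102+114+103 = 815; mod 256 = 47 → 2f.
Outer hash (recomputed tag): sum = 18+92+92+92+92+92+47 = 525; mod 256 = 13 → 0d.
Recomputed tag = 0d; claimed = 0d → match.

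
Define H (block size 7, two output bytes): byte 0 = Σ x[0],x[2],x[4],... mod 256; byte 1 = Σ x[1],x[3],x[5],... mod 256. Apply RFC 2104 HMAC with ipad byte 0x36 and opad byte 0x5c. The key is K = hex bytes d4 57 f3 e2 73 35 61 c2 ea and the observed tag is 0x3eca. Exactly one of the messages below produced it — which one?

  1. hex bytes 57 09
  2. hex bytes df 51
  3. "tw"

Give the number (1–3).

2

Key hex bytes d4 57 f3 e2 73 35 61 c2 ea is 9 bytes > B = 7, so hash it first: H(key) = 85 30, then zero-pad to 7 bytes: K' = 85 30 00 00 00 00 00.
K' ⊕ ipad = b3 06 36 36 36 36 36; K' ⊕ opad = d9 6c 5c 5c 5c 5c 5c.
m1: inner = H(b3 06 36 36 36 36 36 57 09) = 5e c9; tag = H(d9 6c 5c 5c 5c 5c 5c 5e c9) = b682
m2: inner = H(b3 06 36 36 36 36 36 df 51) = a6 51; tag = H(d9 6c 5c 5c 5c 5c 5c a6 51) = 3eca ← matches
m3: inner = H(b3 06 36 36 36 36 36 74 77) = cc e6; tag = H(d9 6c 5c 5c 5c 5c 5c cc e6) = d3f0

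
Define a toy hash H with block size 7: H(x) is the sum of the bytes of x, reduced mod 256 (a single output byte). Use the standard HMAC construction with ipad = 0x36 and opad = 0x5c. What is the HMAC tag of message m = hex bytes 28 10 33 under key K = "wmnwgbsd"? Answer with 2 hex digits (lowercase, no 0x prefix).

6b

Key "wmnwgbsd" = 77 6d 6e 77 67 62 73 64 is 8 bytes > B = 7, so hash it first: H(key) = 69, then zero-pad to 7 bytes: K' = 69 00 00 00 00 00 00.
K' ⊕ ipad = 5f 36 36 36 36 36 36.  K' ⊕ opad = 35 5c 5c 5c 5c 5c 5c.
Inner input = (K'⊕ipad) ∥ m = 5f 36 36 36 36 36 36 ∥ 28 10 33.
Inner hash: sum = 95+54+54+54+54+54+54+40+16+51 = 526; mod 256 = 14 → 0e.
Outer input = (K'⊕opad) ∥ inner = 35 5c 5c 5c 5c 5c 5c ∥ 0e.
Outer hash (tag): sum = 53+92+92+92+92+92+92+14 = 619; mod 256 = 107 → 6b.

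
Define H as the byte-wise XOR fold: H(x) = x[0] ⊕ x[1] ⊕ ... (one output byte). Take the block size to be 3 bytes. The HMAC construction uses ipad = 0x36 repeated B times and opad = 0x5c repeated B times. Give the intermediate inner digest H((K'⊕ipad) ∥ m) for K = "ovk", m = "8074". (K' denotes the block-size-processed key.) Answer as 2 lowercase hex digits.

4f

Key "ovk" = 6f 76 6b is exactly B = 3 bytes: K' = 6f 76 6b.
K' ⊕ ipad = 59 40 5d.
Inner input = 59 40 5d ∥ 38 30 37 34.
Inner hash: XOR 59⊕40⊕5d⊕38⊕30⊕37⊕34 = 4f.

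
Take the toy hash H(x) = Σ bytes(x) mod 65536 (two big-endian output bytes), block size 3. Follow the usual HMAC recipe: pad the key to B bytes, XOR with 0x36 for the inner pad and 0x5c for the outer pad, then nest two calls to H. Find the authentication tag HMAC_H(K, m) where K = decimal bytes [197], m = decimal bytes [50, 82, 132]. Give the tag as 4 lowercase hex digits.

Key decimal bytes [197] = c5 is 1 byte ≤ B = 3; zero-pad to 3 bytes: K' = c5 00 00.
K' ⊕ ipad = f3 36 36.  K' ⊕ opad = 99 5c 5c.
Inner input = (K'⊕ipad) ∥ m = f3 36 36 ∥ 32 52 84.
Inner hash: sum = 243+54+54+50+82+132 = 615 → 02 67.
Outer input = (K'⊕opad) ∥ inner = 99 5c 5c ∥ 02 67.
Outer hash (tag): sum = 153+92+92+2+103 = 442 → 01 ba.

01ba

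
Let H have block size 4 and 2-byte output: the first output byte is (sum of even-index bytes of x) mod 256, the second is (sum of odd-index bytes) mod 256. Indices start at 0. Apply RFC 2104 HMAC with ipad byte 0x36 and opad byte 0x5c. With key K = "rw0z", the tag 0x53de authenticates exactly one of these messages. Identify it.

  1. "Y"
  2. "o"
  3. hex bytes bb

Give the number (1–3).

Key "rw0z" = 72 77 30 7a is exactly B = 4 bytes: K' = 72 77 30 7a.
K' ⊕ ipad = 44 41 06 4c; K' ⊕ opad = 2e 2b 6c 26.
m1: inner = H(44 41 06 4c 59) = a3 8d; tag = H(2e 2b 6c 26 a3 8d) = 3dde
m2: inner = H(44 41 06 4c 6f) = b9 8d; tag = H(2e 2b 6c 26 b9 8d) = 53de ← matches
m3: inner = H(44 41 06 4c bb) = 05 8d; tag = H(2e 2b 6c 26 05 8d) = 9fde

2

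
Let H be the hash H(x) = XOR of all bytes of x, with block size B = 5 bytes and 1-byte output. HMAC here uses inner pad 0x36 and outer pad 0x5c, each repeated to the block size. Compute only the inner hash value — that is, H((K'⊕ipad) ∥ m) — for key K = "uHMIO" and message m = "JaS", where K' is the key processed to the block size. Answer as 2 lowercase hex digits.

Key "uHMIO" = 75 48 4d 49 4f is exactly B = 5 bytes: K' = 75 48 4d 49 4f.
K' ⊕ ipad = 43 7e 7b 7f 79.
Inner input = 43 7e 7b 7f 79 ∥ 4a 61 53.
Inner hash: XOR 43⊕7e⊕7b⊕7f⊕79⊕4a⊕61⊕53 = 38.

38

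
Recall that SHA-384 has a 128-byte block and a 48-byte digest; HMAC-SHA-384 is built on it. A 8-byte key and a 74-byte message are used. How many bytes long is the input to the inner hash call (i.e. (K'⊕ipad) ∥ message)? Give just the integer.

202

Key is 8 ≤ 128 bytes, zero-padded: |K'| = 128.
Inner input = (K'⊕ipad) ∥ m → 128 + 74 = 202 bytes.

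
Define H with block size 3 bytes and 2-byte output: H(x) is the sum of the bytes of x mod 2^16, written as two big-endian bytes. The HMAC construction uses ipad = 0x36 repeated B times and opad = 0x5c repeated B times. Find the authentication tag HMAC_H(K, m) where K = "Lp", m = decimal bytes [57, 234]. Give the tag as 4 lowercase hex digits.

00b3

Key "Lp" = 4c 70 is 2 bytes ≤ B = 3; zero-pad to 3 bytes: K' = 4c 70 00.
K' ⊕ ipad = 7a 46 36.  K' ⊕ opad = 10 2c 5c.
Inner input = (K'⊕ipad) ∥ m = 7a 46 36 ∥ 39 ea.
Inner hash: sum = 122+70+54+57+234 = 537 → 02 19.
Outer input = (K'⊕opad) ∥ inner = 10 2c 5c ∥ 02 19.
Outer hash (tag): sum = 16+44+92+2+25 = 179 → 00 b3.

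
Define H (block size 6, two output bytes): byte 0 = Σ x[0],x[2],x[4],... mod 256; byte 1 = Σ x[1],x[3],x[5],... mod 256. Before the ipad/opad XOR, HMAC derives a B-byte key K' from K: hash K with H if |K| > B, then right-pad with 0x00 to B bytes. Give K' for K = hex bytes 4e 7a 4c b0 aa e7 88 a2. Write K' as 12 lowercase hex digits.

ccb300000000

|K| = 8 > B = 6, so first hash the key.
H(K): even-index sum = 460 mod 256 = 204; odd-index sum = 691 mod 256 = 179 → cc b3.
Zero-pad H(K) = cc b3 to 6 bytes: K' = cc b3 00 00 00 00.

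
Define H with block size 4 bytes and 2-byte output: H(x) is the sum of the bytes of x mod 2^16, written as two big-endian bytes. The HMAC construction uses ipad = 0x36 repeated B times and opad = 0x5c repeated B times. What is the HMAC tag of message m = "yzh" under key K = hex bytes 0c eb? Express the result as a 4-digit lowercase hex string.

Key hex bytes 0c eb is 2 bytes ≤ B = 4; zero-pad to 4 bytes: K' = 0c eb 00 00.
K' ⊕ ipad = 3a dd 36 36.  K' ⊕ opad = 50 b7 5c 5c.
Inner input = (K'⊕ipad) ∥ m = 3a dd 36 36 ∥ 79 7a 68.
Inner hash: sum = 58+221+54+54+121+122+104 = 734 → 02 de.
Outer input = (K'⊕opad) ∥ inner = 50 b7 5c 5c ∥ 02 de.
Outer hash (tag): sum = 80+183+92+92+2+222 = 671 → 02 9f.

029f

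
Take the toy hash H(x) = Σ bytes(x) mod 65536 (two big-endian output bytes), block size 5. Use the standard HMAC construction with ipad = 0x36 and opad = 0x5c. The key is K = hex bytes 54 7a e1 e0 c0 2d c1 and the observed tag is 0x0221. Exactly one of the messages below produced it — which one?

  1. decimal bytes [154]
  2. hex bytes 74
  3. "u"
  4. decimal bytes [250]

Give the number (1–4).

2

Key hex bytes 54 7a e1 e0 c0 2d c1 is 7 bytes > B = 5, so hash it first: H(key) = 04 3d, then zero-pad to 5 bytes: K' = 04 3d 00 00 00.
K' ⊕ ipad = 32 0b 36 36 36; K' ⊕ opad = 58 61 5c 5c 5c.
m1: inner = H(32 0b 36 36 36 9a) = 01 79; tag = H(58 61 5c 5c 5c 01 79) = 0247
m2: inner = H(32 0b 36 36 36 74) = 01 53; tag = H(58 61 5c 5c 5c 01 53) = 0221 ← matches
m3: inner = H(32 0b 36 36 36 75) = 01 54; tag = H(58 61 5c 5c 5c 01 54) = 0222
m4: inner = H(32 0b 36 36 36 fa) = 01 d9; tag = H(58 61 5c 5c 5c 01 d9) = 02a7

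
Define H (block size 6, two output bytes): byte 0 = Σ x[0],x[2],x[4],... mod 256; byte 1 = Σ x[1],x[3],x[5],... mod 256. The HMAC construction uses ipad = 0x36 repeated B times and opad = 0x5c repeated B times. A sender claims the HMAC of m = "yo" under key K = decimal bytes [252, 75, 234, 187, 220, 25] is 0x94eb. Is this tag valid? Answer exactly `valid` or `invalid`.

invalid

Key decimal bytes [252, 75, 234, 187, 220, 25] = fc 4b ea bb dc 19 is exactly B = 6 bytes: K' = fc 4b ea bb dc 19.
K' ⊕ ipad = ca 7d dc 8d ea 2f; K' ⊕ opad = a0 17 b6 e7 80 45.
Inner hash: even-index sum = 777 mod 256 = 9; odd-index sum = 424 mod 256 = 168 → 09 a8.
Outer hash (recomputed tag): even-index sum = 479 mod 256 = 223; odd-index sum = 491 mod 256 = 235 → df eb.
Recomputed tag = dfeb; claimed = 94eb → mismatch.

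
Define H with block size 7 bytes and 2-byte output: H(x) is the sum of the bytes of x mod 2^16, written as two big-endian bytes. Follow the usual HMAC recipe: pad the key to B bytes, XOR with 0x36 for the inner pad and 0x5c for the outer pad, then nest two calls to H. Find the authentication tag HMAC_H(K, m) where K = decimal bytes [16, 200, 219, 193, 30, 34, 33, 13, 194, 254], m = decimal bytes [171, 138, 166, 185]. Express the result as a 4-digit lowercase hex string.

038e

Key decimal bytes [16, 200, 219, 193, 30, 34, 33, 13, 194, 254] = 10 c8 db c1 1e 22 21 0d c2 fe is 10 bytes > B = 7, so hash it first: H(key) = 04 a2, then zero-pad to 7 bytes: K' = 04 a2 00 00 00 00 00.
K' ⊕ ipad = 32 94 36 36 36 36 36.  K' ⊕ opad = 58 fe 5c 5c 5c 5c 5c.
Inner input = (K'⊕ipad) ∥ m = 32 94 36 36 36 36 36 ∥ ab 8a a6 b9.
Inner hash: sum = 50+148+54+54+54+54+54+171+138+166+185 = 1128 → 04 68.
Outer input = (K'⊕opad) ∥ inner = 58 fe 5c 5c 5c 5c 5c ∥ 04 68.
Outer hash (tag): sum = 88+254+92+92+92+92+92+4+104 = 910 → 03 8e.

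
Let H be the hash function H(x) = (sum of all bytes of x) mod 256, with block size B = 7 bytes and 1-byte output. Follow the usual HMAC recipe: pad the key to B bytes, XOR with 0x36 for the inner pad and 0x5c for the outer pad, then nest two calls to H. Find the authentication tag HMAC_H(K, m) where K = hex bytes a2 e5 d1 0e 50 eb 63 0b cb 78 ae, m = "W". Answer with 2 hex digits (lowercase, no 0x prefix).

Key hex bytes a2 e5 d1 0e 50 eb 63 0b cb 78 ae is 11 bytes > B = 7, so hash it first: H(key) = 00, then zero-pad to 7 bytes: K' = 00 00 00 00 00 00 00.
K' ⊕ ipad = 36 36 36 36 36 36 36.  K' ⊕ opad = 5c 5c 5c 5c 5c 5c 5c.
Inner input = (K'⊕ipad) ∥ m = 36 36 36 36 36 36 36 ∥ 57.
Inner hash: sum = 54+54+54+54+54+54+54+87 = 465; mod 256 = 209 → d1.
Outer input = (K'⊕opad) ∥ inner = 5c 5c 5c 5c 5c 5c 5c ∥ d1.
Outer hash (tag): sum = 92+92+92+92+92+92+92+209 = 853; mod 256 = 85 → 55.

55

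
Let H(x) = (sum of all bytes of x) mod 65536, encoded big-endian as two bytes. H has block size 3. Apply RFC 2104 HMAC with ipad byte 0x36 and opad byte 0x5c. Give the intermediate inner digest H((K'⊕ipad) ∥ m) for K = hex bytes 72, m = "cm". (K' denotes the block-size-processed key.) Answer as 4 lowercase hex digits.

0180

Key hex bytes 72 is 1 byte ≤ B = 3; zero-pad to 3 bytes: K' = 72 00 00.
K' ⊕ ipad = 44 36 36.
Inner input = 44 36 36 ∥ 63 6d.
Inner hash: sum = 68+54+54+99+109 = 384 → 01 80.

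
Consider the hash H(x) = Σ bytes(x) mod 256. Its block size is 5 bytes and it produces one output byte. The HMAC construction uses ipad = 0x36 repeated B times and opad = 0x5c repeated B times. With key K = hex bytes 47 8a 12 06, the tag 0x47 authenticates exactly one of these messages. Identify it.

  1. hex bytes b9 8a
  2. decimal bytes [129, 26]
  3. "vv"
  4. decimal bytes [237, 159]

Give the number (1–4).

Key hex bytes 47 8a 12 06 is 4 bytes ≤ B = 5; zero-pad to 5 bytes: K' = 47 8a 12 06 00.
K' ⊕ ipad = 71 bc 24 30 36; K' ⊕ opad = 1b d6 4e 5a 5c.
m1: inner = H(71 bc 24 30 36 b9 8a) = fa; tag = H(1b d6 4e 5a 5c fa) = ef
m2: inner = H(71 bc 24 30 36 81 1a) = 52; tag = H(1b d6 4e 5a 5c 52) = 47 ← matches
m3: inner = H(71 bc 24 30 36 76 76) = a3; tag = H(1b d6 4e 5a 5c a3) = 98
m4: inner = H(71 bc 24 30 36 ed 9f) = 43; tag = H(1b d6 4e 5a 5c 43) = 38

2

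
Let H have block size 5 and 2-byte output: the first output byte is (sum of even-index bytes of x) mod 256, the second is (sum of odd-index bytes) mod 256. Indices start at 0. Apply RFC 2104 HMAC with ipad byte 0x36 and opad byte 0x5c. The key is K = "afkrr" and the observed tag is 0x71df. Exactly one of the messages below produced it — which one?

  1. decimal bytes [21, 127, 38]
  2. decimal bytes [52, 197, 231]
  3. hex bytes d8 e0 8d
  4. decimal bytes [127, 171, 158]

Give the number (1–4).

1

Key "afkrr" = 61 66 6b 72 72 is exactly B = 5 bytes: K' = 61 66 6b 72 72.
K' ⊕ ipad = 57 50 5d 44 44; K' ⊕ opad = 3d 3a 37 2e 2e.
m1: inner = H(57 50 5d 44 44 15 7f 26) = 77 cf; tag = H(3d 3a 37 2e 2e 77 cf) = 71df ← matches
m2: inner = H(57 50 5d 44 44 34 c5 e7) = bd af; tag = H(3d 3a 37 2e 2e bd af) = 5125
m3: inner = H(57 50 5d 44 44 d8 e0 8d) = d8 f9; tag = H(3d 3a 37 2e 2e d8 f9) = 9b40
m4: inner = H(57 50 5d 44 44 7f ab 9e) = a3 b1; tag = H(3d 3a 37 2e 2e a3 b1) = 530b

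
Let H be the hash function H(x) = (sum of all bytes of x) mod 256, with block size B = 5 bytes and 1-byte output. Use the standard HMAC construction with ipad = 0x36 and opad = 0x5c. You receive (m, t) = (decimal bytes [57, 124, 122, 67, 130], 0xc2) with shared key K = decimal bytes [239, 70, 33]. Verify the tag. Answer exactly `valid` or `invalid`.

valid

Key decimal bytes [239, 70, 33] = ef 46 21 is 3 bytes ≤ B = 5; zero-pad to 5 bytes: K' = ef 46 21 00 00.
K' ⊕ ipad = d9 70 17 36 36; K' ⊕ opad = b3 1a 7d 5c 5c.
Inner hash: sum = 217+112+23+54+54+57+124+122+67+130 = 960; mod 256 = 192 → c0.
Outer hash (recomputed tag): sum = 179+26+125+92+92+192 = 706; mod 256 = 194 → c2.
Recomputed tag = c2; claimed = c2 → match.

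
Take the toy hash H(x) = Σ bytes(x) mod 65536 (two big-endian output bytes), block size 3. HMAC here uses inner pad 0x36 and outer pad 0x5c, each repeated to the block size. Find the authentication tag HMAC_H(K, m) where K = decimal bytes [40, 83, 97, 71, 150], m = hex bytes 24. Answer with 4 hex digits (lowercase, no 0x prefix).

Key decimal bytes [40, 83, 97, 71, 150] = 28 53 61 47 96 is 5 bytes > B = 3, so hash it first: H(key) = 01 b9, then zero-pad to 3 bytes: K' = 01 b9 00.
K' ⊕ ipad = 37 8f 36.  K' ⊕ opad = 5d e5 5c.
Inner input = (K'⊕ipad) ∥ m = 37 8f 36 ∥ 24.
Inner hash: sum = 55+143+54+36 = 288 → 01 20.
Outer input = (K'⊕opad) ∥ inner = 5d e5 5c ∥ 01 20.
Outer hash (tag): sum = 93+229+92+1+32 = 447 → 01 bf.

01bf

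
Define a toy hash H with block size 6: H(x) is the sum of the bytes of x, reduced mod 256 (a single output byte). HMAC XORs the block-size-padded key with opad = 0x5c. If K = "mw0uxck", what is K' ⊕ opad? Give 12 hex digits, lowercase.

Key "mw0uxck" = 6d 77 30 75 78 63 6b is 7 bytes > B = 6, so hash it first: H(key) = cf, then zero-pad to 6 bytes: K' = cf 00 00 00 00 00.
XOR each byte with 0x5c: cf⊕5c=93, 00⊕5c=5c, 00⊕5c=5c, 00⊕5c=5c, 00⊕5c=5c, 00⊕5c=5c.

935c5c5c5c5c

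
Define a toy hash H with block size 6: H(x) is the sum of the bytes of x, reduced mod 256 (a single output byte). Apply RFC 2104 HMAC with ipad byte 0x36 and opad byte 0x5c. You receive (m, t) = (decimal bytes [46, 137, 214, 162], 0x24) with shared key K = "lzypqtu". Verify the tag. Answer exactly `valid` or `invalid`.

invalid

Key "lzypqtu" = 6c 7a 79 70 71 74 75 is 7 bytes > B = 6, so hash it first: H(key) = 29, then zero-pad to 6 bytes: K' = 29 00 00 00 00 00.
K' ⊕ ipad = 1f 36 36 36 36 36; K' ⊕ opad = 75 5c 5c 5c 5c 5c.
Inner hash: sum = 31+54+54+54+54+54+46+137+214+162 = 860; mod 256 = 92 → 5c.
Outer hash (recomputed tag): sum = 117+92+92+92+92+92+92 = 669; mod 256 = 157 → 9d.
Recomputed tag = 9d; claimed = 24 → mismatch.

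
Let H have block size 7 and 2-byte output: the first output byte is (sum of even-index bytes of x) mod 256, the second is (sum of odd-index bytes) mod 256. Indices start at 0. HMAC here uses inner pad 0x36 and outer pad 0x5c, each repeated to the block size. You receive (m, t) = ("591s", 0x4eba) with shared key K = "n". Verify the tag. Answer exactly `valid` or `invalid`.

valid

Key "n" = 6e is 1 byte ≤ B = 7; zero-pad to 7 bytes: K' = 6e 00 00 00 00 00 00.
K' ⊕ ipad = 58 36 36 36 36 36 36; K' ⊕ opad = 32 5c 5c 5c 5c 5c 5c.
Inner hash: even-index sum = 422 mod 256 = 166; odd-index sum = 264 mod 256 = 8 → a6 08.
Outer hash (recomputed tag): even-index sum = 334 mod 256 = 78; odd-index sum = 442 mod 256 = 186 → 4e ba.
Recomputed tag = 4eba; claimed = 4eba → match.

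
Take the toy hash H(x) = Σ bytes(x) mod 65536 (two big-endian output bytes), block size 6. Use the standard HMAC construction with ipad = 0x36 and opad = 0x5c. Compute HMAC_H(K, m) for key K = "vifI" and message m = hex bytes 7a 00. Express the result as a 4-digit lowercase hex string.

01bc

Key "vifI" = 76 69 66 49 is 4 bytes ≤ B = 6; zero-pad to 6 bytes: K' = 76 69 66 49 00 00.
K' ⊕ ipad = 40 5f 50 7f 36 36.  K' ⊕ opad = 2a 35 3a 15 5c 5c.
Inner input = (K'⊕ipad) ∥ m = 40 5f 50 7f 36 36 ∥ 7a 00.
Inner hash: sum = 64+95+80+127+54+54+122+0 = 596 → 02 54.
Outer input = (K'⊕opad) ∥ inner = 2a 35 3a 15 5c 5c ∥ 02 54.
Outer hash (tag): sum = 42+53+58+21+92+92+2+84 = 444 → 01 bc.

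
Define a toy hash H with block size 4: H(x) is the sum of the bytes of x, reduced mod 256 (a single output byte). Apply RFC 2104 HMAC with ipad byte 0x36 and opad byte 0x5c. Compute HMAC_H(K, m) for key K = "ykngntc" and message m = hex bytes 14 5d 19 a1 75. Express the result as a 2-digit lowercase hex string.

c0

Key "ykngntc" = 79 6b 6e 67 6e 74 63 is 7 bytes > B = 4, so hash it first: H(key) = fe, then zero-pad to 4 bytes: K' = fe 00 00 00.
K' ⊕ ipad = c8 36 36 36.  K' ⊕ opad = a2 5c 5c 5c.
Inner input = (K'⊕ipad) ∥ m = c8 36 36 36 ∥ 14 5d 19 a1 75.
Inner hash: sum = 200+54+54+54+20+93+25+161+117 = 778; mod 256 = 10 → 0a.
Outer input = (K'⊕opad) ∥ inner = a2 5c 5c 5c ∥ 0a.
Outer hash (tag): sum = 162+92+92+92+10 = 448; mod 256 = 192 → c0.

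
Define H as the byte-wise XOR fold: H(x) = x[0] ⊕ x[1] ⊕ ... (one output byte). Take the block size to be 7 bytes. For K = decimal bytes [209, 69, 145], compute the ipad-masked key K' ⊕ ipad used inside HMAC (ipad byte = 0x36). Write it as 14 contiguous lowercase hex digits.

e773a736363636

Key decimal bytes [209, 69, 145] = d1 45 91 is 3 bytes ≤ B = 7; zero-pad to 7 bytes: K' = d1 45 91 00 00 00 00.
XOR each byte with 0x36: d1⊕36=e7, 45⊕36=73, 91⊕36=a7, 00⊕36=36, 00⊕36=36, 00⊕36=36, 00⊕36=36.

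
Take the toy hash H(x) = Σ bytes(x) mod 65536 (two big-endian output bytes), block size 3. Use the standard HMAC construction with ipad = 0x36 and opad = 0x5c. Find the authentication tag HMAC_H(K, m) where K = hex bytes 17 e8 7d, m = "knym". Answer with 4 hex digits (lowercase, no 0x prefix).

Key hex bytes 17 e8 7d is exactly B = 3 bytes: K' = 17 e8 7d.
K' ⊕ ipad = 21 de 4b.  K' ⊕ opad = 4b b4 21.
Inner input = (K'⊕ipad) ∥ m = 21 de 4b ∥ 6b 6e 79 6d.
Inner hash: sum = 33+222+75+107+110+121+109 = 777 → 03 09.
Outer input = (K'⊕opad) ∥ inner = 4b b4 21 ∥ 03 09.
Outer hash (tag): sum = 75+180+33+3+9 = 300 → 01 2c.

012c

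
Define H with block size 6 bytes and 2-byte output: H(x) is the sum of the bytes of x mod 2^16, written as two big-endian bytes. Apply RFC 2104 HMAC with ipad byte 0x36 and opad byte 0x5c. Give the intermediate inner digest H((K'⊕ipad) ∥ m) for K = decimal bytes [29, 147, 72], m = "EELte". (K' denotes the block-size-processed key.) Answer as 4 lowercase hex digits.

039f

Key decimal bytes [29, 147, 72] = 1d 93 48 is 3 bytes ≤ B = 6; zero-pad to 6 bytes: K' = 1d 93 48 00 00 00.
K' ⊕ ipad = 2b a5 7e 36 36 36.
Inner input = 2b a5 7e 36 36 36 ∥ 45 45 4c 74 65.
Inner hash: sum = 43+165+126+54+54+54+69+69+76+116+101 = 927 → 03 9f.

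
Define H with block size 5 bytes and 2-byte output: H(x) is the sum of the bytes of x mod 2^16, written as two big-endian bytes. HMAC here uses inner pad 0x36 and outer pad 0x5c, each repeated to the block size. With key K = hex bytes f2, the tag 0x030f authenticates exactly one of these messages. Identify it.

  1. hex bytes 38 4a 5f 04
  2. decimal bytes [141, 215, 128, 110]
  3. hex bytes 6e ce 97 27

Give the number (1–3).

2

Key hex bytes f2 is 1 byte ≤ B = 5; zero-pad to 5 bytes: K' = f2 00 00 00 00.
K' ⊕ ipad = c4 36 36 36 36; K' ⊕ opad = ae 5c 5c 5c 5c.
m1: inner = H(c4 36 36 36 36 38 4a 5f 04) = 02 81; tag = H(ae 5c 5c 5c 5c 02 81) = 02a1
m2: inner = H(c4 36 36 36 36 8d d7 80 6e) = 03 ee; tag = H(ae 5c 5c 5c 5c 03 ee) = 030f ← matches
m3: inner = H(c4 36 36 36 36 6e ce 97 27) = 03 96; tag = H(ae 5c 5c 5c 5c 03 96) = 02b7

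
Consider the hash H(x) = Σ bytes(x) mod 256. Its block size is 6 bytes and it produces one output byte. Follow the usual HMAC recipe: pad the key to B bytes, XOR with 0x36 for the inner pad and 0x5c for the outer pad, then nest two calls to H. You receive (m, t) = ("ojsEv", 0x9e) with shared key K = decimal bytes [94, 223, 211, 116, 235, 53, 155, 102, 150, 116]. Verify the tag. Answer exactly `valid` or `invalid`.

Key decimal bytes [94, 223, 211, 116, 235, 53, 155, 102, 150, 116] = 5e df d3 74 eb 35 9b 66 96 74 is 10 bytes > B = 6, so hash it first: H(key) = af, then zero-pad to 6 bytes: K' = af 00 00 00 00 00.
K' ⊕ ipad = 99 36 36 36 36 36; K' ⊕ opad = f3 5c 5c 5c 5c 5c.
Inner hash: sum = 153+54+54+54+54+54+111+106+115+69+118 = 942; mod 256 = 174 → ae.
Outer hash (recomputed tag): sum = 243+92+92+92+92+92+174 = 877; mod 256 = 109 → 6d.
Recomputed tag = 6d; claimed = 9e → mismatch.

invalid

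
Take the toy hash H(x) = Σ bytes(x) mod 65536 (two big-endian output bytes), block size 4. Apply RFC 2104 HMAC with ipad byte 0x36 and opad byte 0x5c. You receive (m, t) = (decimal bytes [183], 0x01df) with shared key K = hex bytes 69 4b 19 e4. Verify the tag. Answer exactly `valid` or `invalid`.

Key hex bytes 69 4b 19 e4 is exactly B = 4 bytes: K' = 69 4b 19 e4.
K' ⊕ ipad = 5f 7d 2f d2; K' ⊕ opad = 35 17 45 b8.
Inner hash: sum = 95+125+47+210+183 = 660 → 02 94.
Outer hash (recomputed tag): sum = 53+23+69+184+2+148 = 479 → 01 df.
Recomputed tag = 01df; claimed = 01df → match.

valid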